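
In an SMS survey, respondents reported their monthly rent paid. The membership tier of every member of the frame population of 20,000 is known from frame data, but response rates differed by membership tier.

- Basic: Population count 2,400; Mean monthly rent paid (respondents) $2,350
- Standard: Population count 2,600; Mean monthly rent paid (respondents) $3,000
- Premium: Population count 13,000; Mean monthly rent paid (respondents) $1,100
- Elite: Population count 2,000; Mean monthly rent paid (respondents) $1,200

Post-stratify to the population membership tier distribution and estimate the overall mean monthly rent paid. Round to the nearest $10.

$1,510

Each cell contributes population-share × respondent value:
  Basic: (2,400/20,000) × 2350 = 282
  Standard: (2,600/20,000) × 3000 = 390
  Premium: (13,000/20,000) × 1100 = 715
  Elite: (2,000/20,000) × 1200 = 120
Post-stratified estimate = 1507 → $1,510.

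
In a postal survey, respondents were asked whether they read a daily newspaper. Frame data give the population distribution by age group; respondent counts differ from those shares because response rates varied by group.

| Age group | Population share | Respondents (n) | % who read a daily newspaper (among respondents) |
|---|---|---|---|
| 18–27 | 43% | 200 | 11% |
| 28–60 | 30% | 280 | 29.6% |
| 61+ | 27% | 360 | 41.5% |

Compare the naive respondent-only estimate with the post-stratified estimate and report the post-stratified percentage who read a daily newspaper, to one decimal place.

Naive respondent-only estimate (weights = respondent counts):
  (200/840)×11 + (280/840)×29.6 + (360/840)×41.5 = 30.2714%
Post-stratified estimate weights by population shares:
  0.43×11 + 0.3×29.6 + 0.27×41.5 = 24.815%

24.8%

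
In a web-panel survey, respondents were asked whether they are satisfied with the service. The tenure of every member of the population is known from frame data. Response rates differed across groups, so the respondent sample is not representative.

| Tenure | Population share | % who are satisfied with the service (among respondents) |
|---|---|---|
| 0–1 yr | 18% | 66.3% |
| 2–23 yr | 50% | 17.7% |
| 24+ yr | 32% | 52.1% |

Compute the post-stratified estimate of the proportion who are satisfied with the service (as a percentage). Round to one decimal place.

Reweight to the known tenure distribution:
  0–1 yr: 0.18 × 66.3 = 11.934
  2–23 yr: 0.5 × 17.7 = 8.85
  24+ yr: 0.32 × 52.1 = 16.672
Post-stratified estimate = 37.456 → 37.5%.

37.5%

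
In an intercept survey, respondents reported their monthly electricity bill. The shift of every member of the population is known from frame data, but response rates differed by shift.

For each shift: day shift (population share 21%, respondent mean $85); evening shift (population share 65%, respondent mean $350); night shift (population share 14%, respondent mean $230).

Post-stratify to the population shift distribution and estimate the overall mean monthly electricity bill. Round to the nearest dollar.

$278

Weight each group's respondent value by its population share:
  day shift: 0.21 × 85 = 17.85
  evening shift: 0.65 × 350 = 227.5
  night shift: 0.14 × 230 = 32.2
Post-stratified estimate = 277.55 → $278.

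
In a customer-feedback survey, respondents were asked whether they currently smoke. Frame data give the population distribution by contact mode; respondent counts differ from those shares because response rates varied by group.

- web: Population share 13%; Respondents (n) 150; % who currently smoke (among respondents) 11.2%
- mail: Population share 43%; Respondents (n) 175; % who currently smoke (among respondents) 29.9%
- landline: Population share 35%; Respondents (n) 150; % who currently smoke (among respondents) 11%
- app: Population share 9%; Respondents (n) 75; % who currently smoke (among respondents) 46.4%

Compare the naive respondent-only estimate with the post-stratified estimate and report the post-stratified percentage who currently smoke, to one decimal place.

Unadjusted (pooled respondent) estimate weights by respondent counts:
  (150/550)×11.2 + (175/550)×29.9 + (150/550)×11 + (75/550)×46.4 = 21.8955%
Post-stratifying to population shares instead:
  0.13×11.2 + 0.43×29.9 + 0.35×11 + 0.09×46.4 = 22.339%

22.3%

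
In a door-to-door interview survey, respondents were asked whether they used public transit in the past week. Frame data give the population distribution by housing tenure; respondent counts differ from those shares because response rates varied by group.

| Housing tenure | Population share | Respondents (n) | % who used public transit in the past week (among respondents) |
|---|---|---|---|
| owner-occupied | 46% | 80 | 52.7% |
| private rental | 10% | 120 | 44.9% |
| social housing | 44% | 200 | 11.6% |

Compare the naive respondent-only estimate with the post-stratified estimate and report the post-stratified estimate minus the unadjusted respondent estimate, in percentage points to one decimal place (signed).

+4.0 percentage points

Naive respondent-only estimate (weights = respondent counts):
  (80/400)×52.7 + (120/400)×44.9 + (200/400)×11.6 = 29.81%
Reweighting by population housing tenure shares:
  0.46×52.7 + 0.1×44.9 + 0.44×11.6 = 33.836%
Difference = 33.836 − 29.81 = 4.026 pp.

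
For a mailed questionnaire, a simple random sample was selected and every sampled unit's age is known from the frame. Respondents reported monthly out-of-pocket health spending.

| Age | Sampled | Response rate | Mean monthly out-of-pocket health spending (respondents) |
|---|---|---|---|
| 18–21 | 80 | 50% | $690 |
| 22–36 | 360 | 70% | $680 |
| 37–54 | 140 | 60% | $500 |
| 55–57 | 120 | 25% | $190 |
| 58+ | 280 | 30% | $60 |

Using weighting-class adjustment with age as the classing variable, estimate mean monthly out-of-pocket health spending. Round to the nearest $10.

With weight = n_sampled/n_responded per class, the weighted class total is n_sampled:
  18–21: 80 × 690 = 55,200
  22–36: 360 × 680 = 244,800
  37–54: 140 × 500 = 70,000
  55–57: 120 × 190 = 22,800
  58+: 280 × 60 = 16,800
Adjusted estimate = 409,600 / 980 = 417.959 → $420.

$420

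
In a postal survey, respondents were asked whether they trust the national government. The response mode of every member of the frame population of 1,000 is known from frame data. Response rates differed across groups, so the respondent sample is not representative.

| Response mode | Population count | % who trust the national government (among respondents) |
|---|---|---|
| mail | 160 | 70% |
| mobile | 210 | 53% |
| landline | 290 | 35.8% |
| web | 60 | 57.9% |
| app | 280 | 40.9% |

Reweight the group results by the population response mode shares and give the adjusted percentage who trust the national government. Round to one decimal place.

Each cell contributes population-share × respondent value:
  mail: (160/1,000) × 70 = 11.2
  mobile: (210/1,000) × 53 = 11.13
  landline: (290/1,000) × 35.8 = 10.382
  web: (60/1,000) × 57.9 = 3.474
  app: (280/1,000) × 40.9 = 11.452
Post-stratified estimate = 47.638 → 47.6%.

47.6%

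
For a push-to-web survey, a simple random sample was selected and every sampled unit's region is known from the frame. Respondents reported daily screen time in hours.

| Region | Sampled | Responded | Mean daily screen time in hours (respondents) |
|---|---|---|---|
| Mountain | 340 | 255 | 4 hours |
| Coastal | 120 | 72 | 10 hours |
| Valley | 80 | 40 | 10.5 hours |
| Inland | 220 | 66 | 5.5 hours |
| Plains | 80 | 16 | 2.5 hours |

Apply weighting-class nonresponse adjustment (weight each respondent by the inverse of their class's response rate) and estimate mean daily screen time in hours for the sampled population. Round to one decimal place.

Class response rates: Mountain 255/340 = 75%, Coastal 72/120 = 60%, Valley 40/80 = 50%, Inland 66/220 = 30%, Plains 16/80 = 20%.
With weight = n_sampled/n_responded per class, the weighted class total is n_sampled:
  Mountain: 340 × 4 = 1360
  Coastal: 120 × 10 = 1200
  Valley: 80 × 10.5 = 840
  Inland: 220 × 5.5 = 1210
  Plains: 80 × 2.5 = 200
Adjusted estimate = 4810 / 840 = 5.72619 → 5.7.

5.7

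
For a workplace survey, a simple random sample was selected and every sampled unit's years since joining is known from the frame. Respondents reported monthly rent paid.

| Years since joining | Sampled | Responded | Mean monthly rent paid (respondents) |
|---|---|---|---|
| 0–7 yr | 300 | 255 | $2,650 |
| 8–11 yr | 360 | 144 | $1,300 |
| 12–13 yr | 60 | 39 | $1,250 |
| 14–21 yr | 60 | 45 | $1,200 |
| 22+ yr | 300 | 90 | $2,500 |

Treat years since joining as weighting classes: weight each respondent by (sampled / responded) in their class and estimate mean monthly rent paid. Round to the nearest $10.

Class response rates: 0–7 yr 255/300 = 85%, 8–11 yr 144/360 = 40%, 12–13 yr 39/60 = 65%, 14–21 yr 45/60 = 75%, 22+ yr 90/300 = 30%.
Inverse-response-rate weighting restores each class to its sampled count, so class totals weight by n_sampled:
  0–7 yr: 300 × 2650 = 795,000
  8–11 yr: 360 × 1300 = 468,000
  12–13 yr: 60 × 1250 = 75,000
  14–21 yr: 60 × 1200 = 72,000
  22+ yr: 300 × 2500 = 750,000
Adjusted estimate = 2,160,000 / 1,080 = 2000 → $2,000.

$2,000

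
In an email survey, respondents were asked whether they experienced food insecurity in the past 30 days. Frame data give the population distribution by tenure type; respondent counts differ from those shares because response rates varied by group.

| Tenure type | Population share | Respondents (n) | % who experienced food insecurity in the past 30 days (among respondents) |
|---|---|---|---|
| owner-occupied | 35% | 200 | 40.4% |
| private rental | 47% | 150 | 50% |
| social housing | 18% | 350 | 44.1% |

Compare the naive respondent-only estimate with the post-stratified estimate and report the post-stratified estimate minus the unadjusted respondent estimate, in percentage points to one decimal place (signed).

+1.3 percentage points

Unadjusted (pooled respondent) estimate weights by respondent counts:
  (200/700)×40.4 + (150/700)×50 + (350/700)×44.1 = 44.3071%
Post-stratified estimate weights by population shares:
  0.35×40.4 + 0.47×50 + 0.18×44.1 = 45.578%
Difference = 45.578 − 44.3071 = 1.2709 pp.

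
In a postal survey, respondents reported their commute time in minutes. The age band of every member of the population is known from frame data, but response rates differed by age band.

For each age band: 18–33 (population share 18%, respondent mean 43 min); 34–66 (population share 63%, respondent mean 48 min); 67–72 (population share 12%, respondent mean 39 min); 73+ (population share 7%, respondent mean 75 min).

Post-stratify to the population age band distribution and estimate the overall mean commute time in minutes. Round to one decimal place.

Weight each group's respondent value by its population share:
  18–33: 0.18 × 43 = 7.74
  34–66: 0.63 × 48 = 30.24
  67–72: 0.12 × 39 = 4.68
  73+: 0.07 × 75 = 5.25
Post-stratified estimate = 47.91 → 47.9.

47.9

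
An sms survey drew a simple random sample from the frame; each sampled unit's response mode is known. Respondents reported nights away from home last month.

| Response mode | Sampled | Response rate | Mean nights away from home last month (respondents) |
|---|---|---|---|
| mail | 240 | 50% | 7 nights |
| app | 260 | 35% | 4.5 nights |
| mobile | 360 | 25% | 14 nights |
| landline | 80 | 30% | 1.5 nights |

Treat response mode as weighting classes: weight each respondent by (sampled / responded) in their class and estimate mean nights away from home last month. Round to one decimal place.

Inverse-response-rate weighting restores each class to its sampled count, so class totals weight by n_sampled:
  mail: 240 × 7 = 1680
  app: 260 × 4.5 = 1170
  mobile: 360 × 14 = 5040
  landline: 80 × 1.5 = 120
Adjusted estimate = 8010 / 940 = 8.52128 → 8.5.

8.5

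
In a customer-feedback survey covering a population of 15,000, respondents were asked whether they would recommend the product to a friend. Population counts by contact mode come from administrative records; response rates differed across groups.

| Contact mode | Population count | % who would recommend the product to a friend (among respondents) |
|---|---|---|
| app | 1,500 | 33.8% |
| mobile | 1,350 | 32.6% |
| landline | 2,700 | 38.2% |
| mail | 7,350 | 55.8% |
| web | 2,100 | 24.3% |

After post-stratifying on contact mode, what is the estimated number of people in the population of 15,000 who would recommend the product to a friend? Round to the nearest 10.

6,590

Estimated count per cell = population count × respondent percentage:
  app: 1,500 × 33.8% = 507
  mobile: 1,350 × 32.6% = 440.1
  landline: 2,700 × 38.2% = 1031.4
  mail: 7,350 × 55.8% = 4101.3
  web: 2,100 × 24.3% = 510.3
Estimated total = 6590.1 → 6,590.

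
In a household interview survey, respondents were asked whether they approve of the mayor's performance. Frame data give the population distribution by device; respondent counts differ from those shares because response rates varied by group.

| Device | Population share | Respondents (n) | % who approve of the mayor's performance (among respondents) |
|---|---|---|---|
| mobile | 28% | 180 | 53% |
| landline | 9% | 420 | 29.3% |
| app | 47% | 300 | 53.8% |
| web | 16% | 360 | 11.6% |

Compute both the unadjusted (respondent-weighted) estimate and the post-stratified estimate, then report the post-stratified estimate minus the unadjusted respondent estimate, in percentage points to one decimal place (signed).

Unadjusted (pooled respondent) estimate weights by respondent counts:
  (180/1260)×53 + (420/1260)×29.3 + (300/1260)×53.8 + (360/1260)×11.6 = 33.4619%
Post-stratifying to population shares instead:
  0.28×53 + 0.09×29.3 + 0.47×53.8 + 0.16×11.6 = 44.619%
Difference = 44.619 − 33.4619 = 11.1571 pp.

+11.2 percentage points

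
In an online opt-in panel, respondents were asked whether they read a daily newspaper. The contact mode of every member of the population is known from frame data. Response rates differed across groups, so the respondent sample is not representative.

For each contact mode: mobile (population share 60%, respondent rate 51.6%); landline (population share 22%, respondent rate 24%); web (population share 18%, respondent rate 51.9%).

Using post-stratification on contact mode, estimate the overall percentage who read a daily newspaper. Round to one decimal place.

45.6%

Each cell contributes population-share × respondent value:
  mobile: 0.6 × 51.6 = 30.96
  landline: 0.22 × 24 = 5.28
  web: 0.18 × 51.9 = 9.342
Post-stratified estimate = 45.582 → 45.6%.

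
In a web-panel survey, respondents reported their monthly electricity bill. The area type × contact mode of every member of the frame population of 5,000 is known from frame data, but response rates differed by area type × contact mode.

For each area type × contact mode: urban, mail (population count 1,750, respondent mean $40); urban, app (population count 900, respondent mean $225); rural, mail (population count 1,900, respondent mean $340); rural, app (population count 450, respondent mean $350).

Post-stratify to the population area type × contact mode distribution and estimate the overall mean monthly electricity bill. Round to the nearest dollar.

Each cell contributes population-share × respondent value:
  urban, mail: (1,750/5,000) × 40 = 14
  urban, app: (900/5,000) × 225 = 40.5
  rural, mail: (1,900/5,000) × 340 = 129.2
  rural, app: (450/5,000) × 350 = 31.5
Post-stratified estimate = 215.2 → $215.

$215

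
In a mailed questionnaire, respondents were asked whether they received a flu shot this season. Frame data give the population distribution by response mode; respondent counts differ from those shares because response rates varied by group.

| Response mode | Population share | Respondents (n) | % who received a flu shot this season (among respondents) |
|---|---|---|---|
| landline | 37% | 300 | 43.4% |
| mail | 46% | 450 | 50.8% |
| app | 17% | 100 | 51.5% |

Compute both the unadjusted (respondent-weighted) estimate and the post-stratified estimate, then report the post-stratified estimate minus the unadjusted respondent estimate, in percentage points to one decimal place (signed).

Naive respondent-only estimate (weights = respondent counts):
  (300/850)×43.4 + (450/850)×50.8 + (100/850)×51.5 = 48.2706%
Post-stratifying to population shares instead:
  0.37×43.4 + 0.46×50.8 + 0.17×51.5 = 48.181%
Difference = 48.181 − 48.2706 = -0.0896 pp.

-0.1 percentage points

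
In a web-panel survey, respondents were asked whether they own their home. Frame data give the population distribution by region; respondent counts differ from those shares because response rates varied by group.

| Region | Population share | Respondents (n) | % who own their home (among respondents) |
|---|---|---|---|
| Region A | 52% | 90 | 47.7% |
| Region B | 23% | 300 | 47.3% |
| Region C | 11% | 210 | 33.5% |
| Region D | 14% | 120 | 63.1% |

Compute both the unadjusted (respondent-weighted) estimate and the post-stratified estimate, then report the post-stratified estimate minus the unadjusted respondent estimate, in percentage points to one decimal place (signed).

+2.2 percentage points

Naive respondent-only estimate (weights = respondent counts):
  (90/720)×47.7 + (300/720)×47.3 + (210/720)×33.5 + (120/720)×63.1 = 45.9583%
Post-stratifying to population shares instead:
  0.52×47.7 + 0.23×47.3 + 0.11×33.5 + 0.14×63.1 = 48.202%
Difference = 48.202 − 45.9583 = 2.2437 pp.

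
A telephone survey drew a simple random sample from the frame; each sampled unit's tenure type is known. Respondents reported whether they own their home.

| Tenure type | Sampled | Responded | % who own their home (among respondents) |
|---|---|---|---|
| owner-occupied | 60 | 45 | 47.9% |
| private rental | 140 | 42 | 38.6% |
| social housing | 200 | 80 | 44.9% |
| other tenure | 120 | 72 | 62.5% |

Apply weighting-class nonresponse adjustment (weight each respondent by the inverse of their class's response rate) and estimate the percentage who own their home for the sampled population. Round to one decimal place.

Response rates by class: owner-occupied 45/60 = 75%, private rental 42/140 = 30%, social housing 80/200 = 40%, other tenure 72/120 = 60%.
Inverse-response-rate weighting restores each class to its sampled count, so class totals weight by n_sampled:
  owner-occupied: 60 × 47.9 = 2874
  private rental: 140 × 38.6 = 5404
  social housing: 200 × 44.9 = 8980
  other tenure: 120 × 62.5 = 7500
Adjusted estimate = 24,758 / 520 = 47.6115 → 47.6%.

47.6%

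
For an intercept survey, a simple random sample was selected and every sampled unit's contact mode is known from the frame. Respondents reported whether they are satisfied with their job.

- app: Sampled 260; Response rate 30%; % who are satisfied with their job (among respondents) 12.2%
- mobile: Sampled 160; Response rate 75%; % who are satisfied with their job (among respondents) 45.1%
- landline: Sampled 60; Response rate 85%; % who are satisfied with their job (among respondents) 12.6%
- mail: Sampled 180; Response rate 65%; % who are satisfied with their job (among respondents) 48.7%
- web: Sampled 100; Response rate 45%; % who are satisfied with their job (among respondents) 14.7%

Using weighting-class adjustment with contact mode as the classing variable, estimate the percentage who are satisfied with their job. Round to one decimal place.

Each respondent's weight = sampled/responded in their class; summing within a class gives n_sampled, so:
  app: 260 × 12.2 = 3172
  mobile: 160 × 45.1 = 7216
  landline: 60 × 12.6 = 756
  mail: 180 × 48.7 = 8766
  web: 100 × 14.7 = 1470
Adjusted estimate = 21,380 / 760 = 28.1316 → 28.1%.

28.1%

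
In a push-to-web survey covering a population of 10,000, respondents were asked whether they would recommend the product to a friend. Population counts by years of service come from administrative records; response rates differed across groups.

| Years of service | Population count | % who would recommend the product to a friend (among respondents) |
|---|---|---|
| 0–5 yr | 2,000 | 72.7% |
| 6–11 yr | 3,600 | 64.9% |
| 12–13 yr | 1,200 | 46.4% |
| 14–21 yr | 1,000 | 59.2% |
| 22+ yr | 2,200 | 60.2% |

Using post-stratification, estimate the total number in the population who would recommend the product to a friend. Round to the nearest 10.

6,260

Estimated count per cell = population count × respondent percentage:
  0–5 yr: 2,000 × 72.7% = 1454
  6–11 yr: 3,600 × 64.9% = 2336.4
  12–13 yr: 1,200 × 46.4% = 556.8
  14–21 yr: 1,000 × 59.2% = 592
  22+ yr: 2,200 × 60.2% = 1324.4
Estimated total = 6263.6 → 6,260.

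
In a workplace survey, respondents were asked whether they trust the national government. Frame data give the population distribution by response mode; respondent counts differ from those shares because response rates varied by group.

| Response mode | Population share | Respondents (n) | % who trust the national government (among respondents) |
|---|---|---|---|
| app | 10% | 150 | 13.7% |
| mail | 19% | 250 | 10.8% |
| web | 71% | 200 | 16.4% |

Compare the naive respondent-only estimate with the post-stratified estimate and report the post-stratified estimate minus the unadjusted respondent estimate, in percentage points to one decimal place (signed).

Without adjustment, the pooled respondent share is:
  (150/600)×13.7 + (250/600)×10.8 + (200/600)×16.4 = 13.3917%
Reweighting by population response mode shares:
  0.1×13.7 + 0.19×10.8 + 0.71×16.4 = 15.066%
Difference = 15.066 − 13.3917 = 1.6743 pp.

+1.7 percentage points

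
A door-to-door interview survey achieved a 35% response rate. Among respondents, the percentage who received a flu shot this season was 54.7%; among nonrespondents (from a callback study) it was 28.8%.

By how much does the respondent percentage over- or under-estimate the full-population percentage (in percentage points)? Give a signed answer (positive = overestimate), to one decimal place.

Nonresponse fraction = 1 − 0.35 = 0.65.
Bias = (nonresponse fraction) × (respondent percentage − nonrespondent percentage)
     = 0.65 × (54.7 − 28.8) = 0.65 × 25.9 = 16.835.

+16.8 percentage points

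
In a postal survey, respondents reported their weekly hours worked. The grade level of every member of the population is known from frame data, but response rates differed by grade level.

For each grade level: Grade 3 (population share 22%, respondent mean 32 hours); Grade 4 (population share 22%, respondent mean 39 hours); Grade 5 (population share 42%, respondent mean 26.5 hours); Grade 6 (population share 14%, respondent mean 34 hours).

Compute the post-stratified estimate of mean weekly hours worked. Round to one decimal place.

31.5

Each cell contributes population-share × respondent value:
  Grade 3: 0.22 × 32 = 7.04
  Grade 4: 0.22 × 39 = 8.58
  Grade 5: 0.42 × 26.5 = 11.13
  Grade 6: 0.14 × 34 = 4.76
Post-stratified estimate = 31.51 → 31.5.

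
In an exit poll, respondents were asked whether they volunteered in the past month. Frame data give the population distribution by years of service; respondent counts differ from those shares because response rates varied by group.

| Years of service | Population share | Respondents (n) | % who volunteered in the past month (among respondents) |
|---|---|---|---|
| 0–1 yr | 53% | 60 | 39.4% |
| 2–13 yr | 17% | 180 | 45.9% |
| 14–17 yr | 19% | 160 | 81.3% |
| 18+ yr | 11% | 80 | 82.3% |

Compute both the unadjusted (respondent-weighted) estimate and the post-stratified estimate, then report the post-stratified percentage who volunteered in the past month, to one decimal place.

53.2%

Naive respondent-only estimate (weights = respondent counts):
  (60/480)×39.4 + (180/480)×45.9 + (160/480)×81.3 + (80/480)×82.3 = 62.9542%
Reweighting by population years of service shares:
  0.53×39.4 + 0.17×45.9 + 0.19×81.3 + 0.11×82.3 = 53.185%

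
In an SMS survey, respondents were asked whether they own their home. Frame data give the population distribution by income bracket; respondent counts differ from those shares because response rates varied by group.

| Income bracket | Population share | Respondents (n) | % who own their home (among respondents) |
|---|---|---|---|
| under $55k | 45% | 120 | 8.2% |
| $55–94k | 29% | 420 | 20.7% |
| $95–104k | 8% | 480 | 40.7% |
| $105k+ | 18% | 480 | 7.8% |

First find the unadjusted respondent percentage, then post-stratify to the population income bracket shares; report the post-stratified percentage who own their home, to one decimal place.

14.4%

Unadjusted (pooled respondent) estimate weights by respondent counts:
  (120/1500)×8.2 + (420/1500)×20.7 + (480/1500)×40.7 + (480/1500)×7.8 = 21.972%
Post-stratifying to population shares instead:
  0.45×8.2 + 0.29×20.7 + 0.08×40.7 + 0.18×7.8 = 14.353%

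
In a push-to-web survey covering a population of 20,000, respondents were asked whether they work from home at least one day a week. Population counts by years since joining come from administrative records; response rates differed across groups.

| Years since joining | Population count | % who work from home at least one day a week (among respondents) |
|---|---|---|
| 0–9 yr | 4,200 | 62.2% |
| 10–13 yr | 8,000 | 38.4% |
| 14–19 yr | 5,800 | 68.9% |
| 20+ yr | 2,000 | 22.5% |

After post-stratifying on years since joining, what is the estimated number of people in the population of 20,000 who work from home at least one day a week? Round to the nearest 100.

10,100

Each cell contributes its population count × the respondent rate:
  0–9 yr: 4,200 × 62.2% = 2612.4
  10–13 yr: 8,000 × 38.4% = 3072
  14–19 yr: 5,800 × 68.9% = 3996.2
  20+ yr: 2,000 × 22.5% = 450
Estimated total = 10130.6 → 10,100.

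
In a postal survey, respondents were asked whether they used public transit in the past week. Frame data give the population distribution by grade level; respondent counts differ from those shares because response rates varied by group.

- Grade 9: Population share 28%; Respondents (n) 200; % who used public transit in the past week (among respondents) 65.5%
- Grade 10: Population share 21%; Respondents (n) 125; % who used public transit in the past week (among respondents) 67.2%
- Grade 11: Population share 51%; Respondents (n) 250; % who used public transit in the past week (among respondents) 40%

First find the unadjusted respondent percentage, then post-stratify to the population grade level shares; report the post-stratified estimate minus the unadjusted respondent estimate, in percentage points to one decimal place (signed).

-1.9 percentage points

Unadjusted (pooled respondent) estimate weights by respondent counts:
  (200/575)×65.5 + (125/575)×67.2 + (250/575)×40 = 54.7826%
Post-stratified estimate weights by population shares:
  0.28×65.5 + 0.21×67.2 + 0.51×40 = 52.852%
Difference = 52.852 − 54.7826 = -1.9306 pp.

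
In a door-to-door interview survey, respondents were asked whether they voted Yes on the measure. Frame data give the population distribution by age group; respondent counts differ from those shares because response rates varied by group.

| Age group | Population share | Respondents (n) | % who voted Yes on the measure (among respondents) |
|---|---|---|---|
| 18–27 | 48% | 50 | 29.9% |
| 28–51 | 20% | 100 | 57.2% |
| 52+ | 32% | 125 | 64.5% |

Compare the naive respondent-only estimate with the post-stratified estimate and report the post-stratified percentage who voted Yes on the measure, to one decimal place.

46.4%

Unadjusted (pooled respondent) estimate weights by respondent counts:
  (50/275)×29.9 + (100/275)×57.2 + (125/275)×64.5 = 55.5545%
Reweighting by population age group shares:
  0.48×29.9 + 0.2×57.2 + 0.32×64.5 = 46.432%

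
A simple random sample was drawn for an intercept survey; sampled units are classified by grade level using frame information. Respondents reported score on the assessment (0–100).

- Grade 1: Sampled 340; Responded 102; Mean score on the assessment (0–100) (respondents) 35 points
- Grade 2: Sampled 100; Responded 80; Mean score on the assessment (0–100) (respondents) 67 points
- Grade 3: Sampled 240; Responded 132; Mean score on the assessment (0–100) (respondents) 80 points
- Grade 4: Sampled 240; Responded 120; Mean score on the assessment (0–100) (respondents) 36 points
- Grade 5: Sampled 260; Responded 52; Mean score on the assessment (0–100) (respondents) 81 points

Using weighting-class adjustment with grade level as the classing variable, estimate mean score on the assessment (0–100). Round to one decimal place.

Response rates by class: Grade 1 102/340 = 30%, Grade 2 80/100 = 80%, Grade 3 132/240 = 55%, Grade 4 120/240 = 50%, Grade 5 52/260 = 20%.
Inverse-response-rate weighting restores each class to its sampled count, so class totals weight by n_sampled:
  Grade 1: 340 × 35 = 11,900
  Grade 2: 100 × 67 = 6700
  Grade 3: 240 × 80 = 19,200
  Grade 4: 240 × 36 = 8640
  Grade 5: 260 × 81 = 21,060
Adjusted estimate = 67,500 / 1,180 = 57.2034 → 57.2.

57.2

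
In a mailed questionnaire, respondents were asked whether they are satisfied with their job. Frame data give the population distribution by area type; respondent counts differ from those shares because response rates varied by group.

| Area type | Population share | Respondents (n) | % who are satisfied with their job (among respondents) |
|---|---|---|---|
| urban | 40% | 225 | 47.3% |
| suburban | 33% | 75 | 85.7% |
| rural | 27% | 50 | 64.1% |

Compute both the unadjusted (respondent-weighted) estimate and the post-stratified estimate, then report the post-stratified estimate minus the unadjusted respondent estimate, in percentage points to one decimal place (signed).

Naive respondent-only estimate (weights = respondent counts):
  (225/350)×47.3 + (75/350)×85.7 + (50/350)×64.1 = 57.9286%
Post-stratifying to population shares instead:
  0.4×47.3 + 0.33×85.7 + 0.27×64.1 = 64.508%
Difference = 64.508 − 57.9286 = 6.5794 pp.

+6.6 percentage points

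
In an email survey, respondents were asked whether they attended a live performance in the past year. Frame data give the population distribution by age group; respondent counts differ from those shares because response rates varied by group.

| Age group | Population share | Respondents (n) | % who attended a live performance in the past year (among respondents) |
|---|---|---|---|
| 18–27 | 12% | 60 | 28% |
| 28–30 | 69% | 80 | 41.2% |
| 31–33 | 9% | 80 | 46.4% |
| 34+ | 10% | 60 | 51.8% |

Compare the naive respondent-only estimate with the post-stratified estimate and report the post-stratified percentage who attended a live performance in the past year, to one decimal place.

41.1%

Without adjustment, the pooled respondent share is:
  (60/280)×28 + (80/280)×41.2 + (80/280)×46.4 + (60/280)×51.8 = 42.1286%
Reweighting by population age group shares:
  0.12×28 + 0.69×41.2 + 0.09×46.4 + 0.1×51.8 = 41.144%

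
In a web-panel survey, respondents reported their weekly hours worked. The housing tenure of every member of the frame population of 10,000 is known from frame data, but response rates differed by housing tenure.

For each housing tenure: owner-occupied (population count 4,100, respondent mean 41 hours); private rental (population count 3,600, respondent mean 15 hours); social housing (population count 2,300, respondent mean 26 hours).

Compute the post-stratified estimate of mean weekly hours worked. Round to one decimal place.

28.2

Post-stratification weights by population share, not respondent share:
  owner-occupied: (4,100/10,000) × 41 = 16.81
  private rental: (3,600/10,000) × 15 = 5.4
  social housing: (2,300/10,000) × 26 = 5.98
Post-stratified estimate = 28.19 → 28.2.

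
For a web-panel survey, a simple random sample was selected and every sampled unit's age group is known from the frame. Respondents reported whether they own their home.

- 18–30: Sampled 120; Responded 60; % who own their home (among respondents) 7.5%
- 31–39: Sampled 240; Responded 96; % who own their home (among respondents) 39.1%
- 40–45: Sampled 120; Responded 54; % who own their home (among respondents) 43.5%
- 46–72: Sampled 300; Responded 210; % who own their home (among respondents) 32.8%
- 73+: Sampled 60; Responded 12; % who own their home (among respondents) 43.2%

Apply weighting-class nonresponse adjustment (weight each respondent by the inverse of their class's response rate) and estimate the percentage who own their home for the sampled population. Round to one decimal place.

Class response rates: 18–30 60/120 = 50%, 31–39 96/240 = 40%, 40–45 54/120 = 45%, 46–72 210/300 = 70%, 73+ 12/60 = 20%.
Each respondent's weight = sampled/responded in their class; summing within a class gives n_sampled, so:
  18–30: 120 × 7.5 = 900
  31–39: 240 × 39.1 = 9384
  40–45: 120 × 43.5 = 5220
  46–72: 300 × 32.8 = 9840
  73+: 60 × 43.2 = 2592
Adjusted estimate = 27,936 / 840 = 33.2571 → 33.3%.

33.3%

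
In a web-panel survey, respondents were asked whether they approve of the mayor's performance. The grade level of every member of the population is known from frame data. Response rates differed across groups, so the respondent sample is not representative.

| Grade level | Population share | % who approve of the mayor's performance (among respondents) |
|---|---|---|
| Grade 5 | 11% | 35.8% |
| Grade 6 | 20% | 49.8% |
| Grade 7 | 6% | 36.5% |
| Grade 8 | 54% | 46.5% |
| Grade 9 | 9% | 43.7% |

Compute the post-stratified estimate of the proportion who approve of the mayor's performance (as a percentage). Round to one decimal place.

45.1%

Each cell contributes population-share × respondent value:
  Grade 5: 0.11 × 35.8 = 3.938
  Grade 6: 0.2 × 49.8 = 9.96
  Grade 7: 0.06 × 36.5 = 2.19
  Grade 8: 0.54 × 46.5 = 25.11
  Grade 9: 0.09 × 43.7 = 3.933
Post-stratified estimate = 45.131 → 45.1%.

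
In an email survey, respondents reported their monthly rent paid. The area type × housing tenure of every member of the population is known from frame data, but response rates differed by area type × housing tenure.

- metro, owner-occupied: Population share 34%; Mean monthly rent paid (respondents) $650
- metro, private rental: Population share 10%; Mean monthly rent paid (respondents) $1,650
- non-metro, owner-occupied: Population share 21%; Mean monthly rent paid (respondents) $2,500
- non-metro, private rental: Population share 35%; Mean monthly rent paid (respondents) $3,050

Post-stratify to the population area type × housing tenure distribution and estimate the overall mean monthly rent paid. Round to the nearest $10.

Each cell contributes population-share × respondent value:
  metro, owner-occupied: 0.34 × 650 = 221
  metro, private rental: 0.1 × 1650 = 165
  non-metro, owner-occupied: 0.21 × 2500 = 525
  non-metro, private rental: 0.35 × 3050 = 1067.5
Post-stratified estimate = 1978.5 → $1,980.

$1,980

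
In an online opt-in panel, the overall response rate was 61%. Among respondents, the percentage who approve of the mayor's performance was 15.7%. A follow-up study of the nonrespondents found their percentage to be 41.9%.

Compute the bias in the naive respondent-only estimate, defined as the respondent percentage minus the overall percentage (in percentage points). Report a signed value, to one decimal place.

Nonresponse fraction = 1 − 0.61 = 0.39.
Bias = (nonresponse fraction) × (respondent percentage − nonrespondent percentage)
     = 0.39 × (15.7 − 41.9) = 0.39 × -26.2 = -10.218.

-10.2 percentage points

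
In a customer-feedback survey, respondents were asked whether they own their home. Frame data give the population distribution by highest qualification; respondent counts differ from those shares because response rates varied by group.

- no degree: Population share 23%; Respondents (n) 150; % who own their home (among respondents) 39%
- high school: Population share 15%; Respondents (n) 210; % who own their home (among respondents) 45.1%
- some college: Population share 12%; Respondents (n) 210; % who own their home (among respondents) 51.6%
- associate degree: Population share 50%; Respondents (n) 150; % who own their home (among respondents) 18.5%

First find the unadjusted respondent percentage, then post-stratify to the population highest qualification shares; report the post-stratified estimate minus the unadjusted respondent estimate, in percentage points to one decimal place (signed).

-9.0 percentage points

Without adjustment, the pooled respondent share is:
  (150/720)×39 + (210/720)×45.1 + (210/720)×51.6 + (150/720)×18.5 = 40.1833%
Post-stratified estimate weights by population shares:
  0.23×39 + 0.15×45.1 + 0.12×51.6 + 0.5×18.5 = 31.177%
Difference = 31.177 − 40.1833 = -9.0063 pp.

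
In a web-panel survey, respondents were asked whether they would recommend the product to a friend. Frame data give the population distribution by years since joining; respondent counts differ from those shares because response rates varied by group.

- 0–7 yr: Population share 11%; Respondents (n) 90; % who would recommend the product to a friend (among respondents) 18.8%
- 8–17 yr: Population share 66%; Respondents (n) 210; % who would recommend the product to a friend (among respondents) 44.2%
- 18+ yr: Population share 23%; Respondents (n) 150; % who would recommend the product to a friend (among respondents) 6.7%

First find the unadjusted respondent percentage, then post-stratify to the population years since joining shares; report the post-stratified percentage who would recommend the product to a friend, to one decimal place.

32.8%

Without adjustment, the pooled respondent share is:
  (90/450)×18.8 + (210/450)×44.2 + (150/450)×6.7 = 26.62%
Post-stratifying to population shares instead:
  0.11×18.8 + 0.66×44.2 + 0.23×6.7 = 32.781%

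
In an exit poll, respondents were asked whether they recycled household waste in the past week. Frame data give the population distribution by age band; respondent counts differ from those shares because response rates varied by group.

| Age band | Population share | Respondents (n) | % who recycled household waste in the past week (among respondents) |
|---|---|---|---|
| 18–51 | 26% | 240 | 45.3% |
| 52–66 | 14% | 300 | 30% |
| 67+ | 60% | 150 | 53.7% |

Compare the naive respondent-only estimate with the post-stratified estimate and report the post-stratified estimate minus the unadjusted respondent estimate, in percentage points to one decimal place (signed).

Unadjusted (pooled respondent) estimate weights by respondent counts:
  (240/690)×45.3 + (300/690)×30 + (150/690)×53.7 = 40.4739%
Post-stratifying to population shares instead:
  0.26×45.3 + 0.14×30 + 0.6×53.7 = 48.198%
Difference = 48.198 − 40.4739 = 7.7241 pp.

+7.7 percentage points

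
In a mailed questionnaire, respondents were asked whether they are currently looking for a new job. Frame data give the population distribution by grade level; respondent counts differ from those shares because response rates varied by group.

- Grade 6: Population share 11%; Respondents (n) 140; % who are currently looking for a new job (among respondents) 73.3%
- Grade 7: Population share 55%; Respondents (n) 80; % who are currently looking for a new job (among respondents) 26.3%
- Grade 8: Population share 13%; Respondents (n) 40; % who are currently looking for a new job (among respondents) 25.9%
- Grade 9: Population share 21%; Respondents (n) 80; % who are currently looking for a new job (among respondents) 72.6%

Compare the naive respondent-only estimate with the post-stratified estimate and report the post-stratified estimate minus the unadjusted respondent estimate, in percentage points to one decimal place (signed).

Unadjusted (pooled respondent) estimate weights by respondent counts:
  (140/340)×73.3 + (80/340)×26.3 + (40/340)×25.9 + (80/340)×72.6 = 56.5%
Post-stratified estimate weights by population shares:
  0.11×73.3 + 0.55×26.3 + 0.13×25.9 + 0.21×72.6 = 41.141%
Difference = 41.141 − 56.5 = -15.359 pp.

-15.4 percentage points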